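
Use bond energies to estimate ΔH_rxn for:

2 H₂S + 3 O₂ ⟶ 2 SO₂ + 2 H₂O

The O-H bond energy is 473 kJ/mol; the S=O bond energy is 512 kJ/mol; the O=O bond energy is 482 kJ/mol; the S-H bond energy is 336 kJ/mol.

Bonds broken (reactants):
  O=O: 3 × 482 = 1446
  S-H: 4 × 336 = 1344
  Σ(broken) = 2790 kJ
Bonds formed (products):
  O-H: 4 × 473 = 1892
  S=O: 4 × 512 = 2048
  Σ(formed) = 3940 kJ
ΔH = Σ(broken) − Σ(formed) = 2790 − 3940 = −1150 kJ

ΔH ≈ −1150 kJ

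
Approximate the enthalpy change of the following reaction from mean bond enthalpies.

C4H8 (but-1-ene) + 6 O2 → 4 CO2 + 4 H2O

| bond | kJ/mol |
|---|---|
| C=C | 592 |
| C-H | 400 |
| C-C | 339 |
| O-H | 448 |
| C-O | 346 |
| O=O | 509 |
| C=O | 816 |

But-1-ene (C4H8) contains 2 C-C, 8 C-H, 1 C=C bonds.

Bonds broken (reactants):
  C-C: 2 × 339 = 678
  C-H: 8 × 400 = 3200
  C=C: 1 × 592 = 592
  O=O: 6 × 509 = 3054
  Σ(broken) = 7524 kJ
Bonds formed (products):
  C=O: 8 × 816 = 6528
  O-H: 8 × 448 = 3584
  Σ(formed) = 10112 kJ
ΔH = Σ(broken) − Σ(formed) = 7524 − 10112 = −2588 kJ

ΔH ≈ −2588 kJ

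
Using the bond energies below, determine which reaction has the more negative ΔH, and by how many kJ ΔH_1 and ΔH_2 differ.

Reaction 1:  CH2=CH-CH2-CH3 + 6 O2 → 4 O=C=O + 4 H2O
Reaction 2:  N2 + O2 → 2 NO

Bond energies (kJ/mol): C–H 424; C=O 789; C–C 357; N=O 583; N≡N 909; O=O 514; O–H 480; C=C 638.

Reaction 1:
  Bonds broken (reactants):
    C–C: 2 × 357 = 714
    C–H: 8 × 424 = 3392
    C=C: 1 × 638 = 638
    O=O: 6 × 514 = 3084
    Σ(broken) = 7828 kJ
  Bonds formed (products):
    C=O: 8 × 789 = 6312
    O–H: 8 × 480 = 3840
    Σ(formed) = 10152 kJ
  ΔH_1 = 7828 − 10152 = −2324 kJ
Reaction 2:
  Bonds broken (reactants):
    N≡N: 1 × 909 = 909
    O=O: 1 × 514 = 514
    Σ(broken) = 1423 kJ
  Bonds formed (products):
    N=O: 2 × 583 = 1166
    Σ(formed) = 1166 kJ
  ΔH_2 = 1423 − 1166 = +257 kJ
ΔH_1 − ΔH_2 = −2581 kJ, so reaction 1 has the more negative ΔH; |ΔH_1 − ΔH_2| = 2581 kJ.

Reaction 1, by 2581 kJ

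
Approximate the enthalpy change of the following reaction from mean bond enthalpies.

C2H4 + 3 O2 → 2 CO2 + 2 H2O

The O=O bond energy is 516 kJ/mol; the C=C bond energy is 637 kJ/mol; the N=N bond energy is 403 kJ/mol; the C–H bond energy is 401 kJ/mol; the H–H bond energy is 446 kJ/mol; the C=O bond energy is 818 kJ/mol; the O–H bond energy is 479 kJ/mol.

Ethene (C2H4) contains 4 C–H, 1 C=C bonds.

Bonds broken (reactants):
  C–H: 4 × 401 = 1604
  C=C: 1 × 637 = 637
  O=O: 3 × 516 = 1548
  Σ(broken) = 3789 kJ
Bonds formed (products):
  C=O: 4 × 818 = 3272
  O–H: 4 × 479 = 1916
  Σ(formed) = 5188 kJ
ΔH = Σ(broken) − Σ(formed) = 3789 − 5188 = −1399 kJ

ΔH ≈ −1399 kJ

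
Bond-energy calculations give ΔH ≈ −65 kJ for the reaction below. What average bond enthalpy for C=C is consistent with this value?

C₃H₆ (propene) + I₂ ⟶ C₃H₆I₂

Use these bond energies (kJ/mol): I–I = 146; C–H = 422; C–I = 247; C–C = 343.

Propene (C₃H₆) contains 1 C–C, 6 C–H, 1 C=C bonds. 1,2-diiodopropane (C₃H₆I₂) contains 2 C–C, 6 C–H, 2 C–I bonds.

Let D be the C=C bond energy.
Σ(broken) = 1×343 + 6×422 + 1×D + 1×146 = 3021 + D
Σ(formed) = 2×343 + 6×422 + 2×247 = 3712
ΔH = Σ(broken) − Σ(formed) = (3021 + D) − (3712) = −691 + D
Setting this equal to −65 kJ gives D = 626 kJ/mol.

D(C=C) ≈ 626 kJ/mol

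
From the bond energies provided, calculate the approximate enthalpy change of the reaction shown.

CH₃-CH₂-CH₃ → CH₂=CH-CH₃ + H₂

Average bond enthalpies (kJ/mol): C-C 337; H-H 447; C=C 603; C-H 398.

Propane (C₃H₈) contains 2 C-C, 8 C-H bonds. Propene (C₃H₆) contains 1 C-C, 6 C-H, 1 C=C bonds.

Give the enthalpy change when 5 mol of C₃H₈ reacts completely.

ΔH = +415 kJ

Bonds broken (reactants):
  C-C: 2 × 337 = 674
  C-H: 8 × 398 = 3184
  Σ(broken) = 3858 kJ
Bonds formed (products):
  C-C: 1 × 337 = 337
  C-H: 6 × 398 = 2388
  C=C: 1 × 603 = 603
  H-H: 1 × 447 = 447
  Σ(formed) = 3775 kJ
ΔH = Σ(broken) − Σ(formed) = 3858 − 3775 = +83 kJ
For 5× the reaction as written: 5 × (+83) = +415 kJ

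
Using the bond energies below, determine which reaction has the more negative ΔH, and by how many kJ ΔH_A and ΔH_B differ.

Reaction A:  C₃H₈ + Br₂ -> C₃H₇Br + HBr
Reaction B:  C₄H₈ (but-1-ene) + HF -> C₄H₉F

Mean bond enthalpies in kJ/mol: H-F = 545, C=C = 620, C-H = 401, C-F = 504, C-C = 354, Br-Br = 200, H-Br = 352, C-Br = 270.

Reaction A:
  Bonds broken (reactants):
    Br-Br: 1 × 200 = 200
    C-C: 2 × 354 = 708
    C-H: 8 × 401 = 3208
    Σ(broken) = 4116 kJ
  Bonds formed (products):
    C-Br: 1 × 270 = 270
    C-C: 2 × 354 = 708
    C-H: 7 × 401 = 2807
    H-Br: 1 × 352 = 352
    Σ(formed) = 4137 kJ
  ΔH_A = 4116 − 4137 = −21 kJ
Reaction B:
  Bonds broken (reactants):
    C-C: 2 × 354 = 708
    C-H: 8 × 401 = 3208
    C=C: 1 × 620 = 620
    H-F: 1 × 545 = 545
    Σ(broken) = 5081 kJ
  Bonds formed (products):
    C-C: 3 × 354 = 1062
    C-F: 1 × 504 = 504
    C-H: 9 × 401 = 3609
    Σ(formed) = 5175 kJ
  ΔH_B = 5081 − 5175 = −94 kJ
ΔH_A − ΔH_B = +73 kJ, so reaction B has the more negative ΔH; |ΔH_A − ΔH_B| = 73 kJ.

Reaction B, by 73 kJ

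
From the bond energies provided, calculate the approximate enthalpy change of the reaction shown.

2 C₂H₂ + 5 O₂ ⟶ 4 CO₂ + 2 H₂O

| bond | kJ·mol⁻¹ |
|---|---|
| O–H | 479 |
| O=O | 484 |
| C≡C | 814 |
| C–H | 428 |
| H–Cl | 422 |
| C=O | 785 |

Bonds broken (reactants):
  C≡C: 2 × 814 = 1628
  C–H: 4 × 428 = 1712
  O=O: 5 × 484 = 2420
  Σ(broken) = 5760 kJ
Bonds formed (products):
  C=O: 8 × 785 = 6280
  O–H: 4 × 479 = 1916
  Σ(formed) = 8196 kJ
ΔH = Σ(broken) − Σ(formed) = 5760 − 8196 = −2436 kJ

ΔH ≈ −2436 kJ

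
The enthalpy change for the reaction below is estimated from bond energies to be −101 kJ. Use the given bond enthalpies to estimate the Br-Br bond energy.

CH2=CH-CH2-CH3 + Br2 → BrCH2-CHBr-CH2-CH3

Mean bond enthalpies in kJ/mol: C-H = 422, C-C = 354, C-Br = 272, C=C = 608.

D(Br-Br) ≈ 189 kJ/mol

Let D be the Br-Br bond energy.
Σ(broken) = 1×D + 2×354 + 8×422 + 1×608 = 4692 + D
Σ(formed) = 2×272 + 3×354 + 8×422 = 4982
ΔH = Σ(broken) − Σ(formed) = (4692 + D) − (4982) = −290 + D
Setting this equal to −101 kJ gives D = 189 kJ/mol.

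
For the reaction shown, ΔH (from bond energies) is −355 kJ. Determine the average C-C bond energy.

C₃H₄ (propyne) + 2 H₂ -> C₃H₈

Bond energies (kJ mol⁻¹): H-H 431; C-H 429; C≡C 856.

Let D be the C-C bond energy.
Σ(broken) = 1×856 + 1×D + 4×429 + 2×431 = 3434 + D
Σ(formed) = 2×D + 8×429 = 3432 + 2D
ΔH = Σ(broken) − Σ(formed) = (3434 + D) − (3432 + 2D) = +2 − D
Setting this equal to −355 kJ gives D = 357 kJ/mol.

D(C-C) ≈ 357 kJ/mol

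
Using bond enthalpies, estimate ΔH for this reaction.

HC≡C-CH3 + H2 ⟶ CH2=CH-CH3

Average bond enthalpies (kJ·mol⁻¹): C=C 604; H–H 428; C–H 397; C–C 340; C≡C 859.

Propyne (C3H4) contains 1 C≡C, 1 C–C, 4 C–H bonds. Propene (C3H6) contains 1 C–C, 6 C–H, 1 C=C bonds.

Bonds broken (reactants):
  C≡C: 1 × 859 = 859
  C–C: 1 × 340 = 340
  C–H: 4 × 397 = 1588
  H–H: 1 × 428 = 428
  Σ(broken) = 3215 kJ
Bonds formed (products):
  C–C: 1 × 340 = 340
  C–H: 6 × 397 = 2382
  C=C: 1 × 604 = 604
  Σ(formed) = 3326 kJ
ΔH = Σ(broken) − Σ(formed) = 3215 − 3326 = −111 kJ

ΔH ≈ −111 kJ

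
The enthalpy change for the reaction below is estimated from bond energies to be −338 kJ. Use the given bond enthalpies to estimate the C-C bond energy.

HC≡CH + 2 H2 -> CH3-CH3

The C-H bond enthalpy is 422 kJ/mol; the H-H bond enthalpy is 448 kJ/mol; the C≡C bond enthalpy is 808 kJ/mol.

D(C-C) ≈ 354 kJ/mol

Let D be the C-C bond energy.
Σ(broken) = 1×808 + 2×422 + 2×448 = 2548
Σ(formed) = 1×D + 6×422 = 2532 + D
ΔH = Σ(broken) − Σ(formed) = (2548) − (2532 + D) = +16 − D
Setting this equal to −338 kJ gives D = 354 kJ/mol.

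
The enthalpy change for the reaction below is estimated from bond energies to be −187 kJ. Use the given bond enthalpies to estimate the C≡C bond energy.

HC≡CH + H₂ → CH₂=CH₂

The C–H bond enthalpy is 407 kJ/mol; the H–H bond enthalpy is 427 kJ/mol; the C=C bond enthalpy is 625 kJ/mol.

D(C≡C) ≈ 825 kJ/mol

Let D be the C≡C bond energy.
Σ(broken) = 1×D + 2×407 + 1×427 = 1241 + D
Σ(formed) = 4×407 + 1×625 = 2253
ΔH = Σ(broken) − Σ(formed) = (1241 + D) − (2253) = −1012 + D
Setting this equal to −187 kJ gives D = 825 kJ/mol.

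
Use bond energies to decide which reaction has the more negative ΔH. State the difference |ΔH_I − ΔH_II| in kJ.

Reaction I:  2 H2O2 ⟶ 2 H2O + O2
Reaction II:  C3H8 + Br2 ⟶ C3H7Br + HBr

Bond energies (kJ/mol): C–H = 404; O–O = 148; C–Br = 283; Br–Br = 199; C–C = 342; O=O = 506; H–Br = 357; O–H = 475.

Reaction I, by 173 kJ

Reaction I:
  Bonds broken (reactants):
    O–H: 4 × 475 = 1900
    O–O: 2 × 148 = 296
    Σ(broken) = 2196 kJ
  Bonds formed (products):
    O–H: 4 × 475 = 1900
    O=O: 1 × 506 = 506
    Σ(formed) = 2406 kJ
  ΔH_I = 2196 − 2406 = −210 kJ
Reaction II:
  Bonds broken (reactants):
    Br–Br: 1 × 199 = 199
    C–C: 2 × 342 = 684
    C–H: 8 × 404 = 3232
    Σ(broken) = 4115 kJ
  Bonds formed (products):
    C–Br: 1 × 283 = 283
    C–C: 2 × 342 = 684
    C–H: 7 × 404 = 2828
    H–Br: 1 × 357 = 357
    Σ(formed) = 4152 kJ
  ΔH_II = 4115 − 4152 = −37 kJ
ΔH_I − ΔH_II = −173 kJ, so reaction I has the more negative ΔH; |ΔH_I − ΔH_II| = 173 kJ.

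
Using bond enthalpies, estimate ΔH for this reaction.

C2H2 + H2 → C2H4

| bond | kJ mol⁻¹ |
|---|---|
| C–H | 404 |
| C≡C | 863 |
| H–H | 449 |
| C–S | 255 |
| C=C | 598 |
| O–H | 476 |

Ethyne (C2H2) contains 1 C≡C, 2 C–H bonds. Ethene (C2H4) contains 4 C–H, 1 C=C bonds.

Bonds broken (reactants):
  C≡C: 1 × 863 = 863
  C–H: 2 × 404 = 808
  H–H: 1 × 449 = 449
  Σ(broken) = 2120 kJ
Bonds formed (products):
  C–H: 4 × 404 = 1616
  C=C: 1 × 598 = 598
  Σ(formed) = 2214 kJ
ΔH = Σ(broken) − Σ(formed) = 2120 − 2214 = −94 kJ

ΔH ≈ −94 kJ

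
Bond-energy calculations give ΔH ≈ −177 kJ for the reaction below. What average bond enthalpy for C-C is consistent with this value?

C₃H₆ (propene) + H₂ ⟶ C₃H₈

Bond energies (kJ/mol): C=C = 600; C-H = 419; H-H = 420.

D(C-C) ≈ 359 kJ/mol

Let D be the C-C bond energy.
Σ(broken) = 1×D + 6×419 + 1×600 + 1×420 = 3534 + D
Σ(formed) = 2×D + 8×419 = 3352 + 2D
ΔH = Σ(broken) − Σ(formed) = (3534 + D) − (3352 + 2D) = +182 − D
Setting this equal to −177 kJ gives D = 359 kJ/mol.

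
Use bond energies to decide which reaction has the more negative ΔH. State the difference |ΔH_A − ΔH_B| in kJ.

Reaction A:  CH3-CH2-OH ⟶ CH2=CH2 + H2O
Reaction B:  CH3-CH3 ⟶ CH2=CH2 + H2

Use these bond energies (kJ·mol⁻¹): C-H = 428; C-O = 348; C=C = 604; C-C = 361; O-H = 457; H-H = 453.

Reaction A, by 84 kJ

Reaction A:
  Bonds broken (reactants):
    C-C: 1 × 361 = 361
    C-H: 5 × 428 = 2140
    C-O: 1 × 348 = 348
    O-H: 1 × 457 = 457
    Σ(broken) = 3306 kJ
  Bonds formed (products):
    C-H: 4 × 428 = 1712
    C=C: 1 × 604 = 604
    O-H: 2 × 457 = 914
    Σ(formed) = 3230 kJ
  ΔH_A = 3306 − 3230 = +76 kJ
Reaction B:
  Bonds broken (reactants):
    C-C: 1 × 361 = 361
    C-H: 6 × 428 = 2568
    Σ(broken) = 2929 kJ
  Bonds formed (products):
    C-H: 4 × 428 = 1712
    C=C: 1 × 604 = 604
    H-H: 1 × 453 = 453
    Σ(formed) = 2769 kJ
  ΔH_B = 2929 − 2769 = +160 kJ
ΔH_A − ΔH_B = −84 kJ, so reaction A has the more negative ΔH; |ΔH_A − ΔH_B| = 84 kJ.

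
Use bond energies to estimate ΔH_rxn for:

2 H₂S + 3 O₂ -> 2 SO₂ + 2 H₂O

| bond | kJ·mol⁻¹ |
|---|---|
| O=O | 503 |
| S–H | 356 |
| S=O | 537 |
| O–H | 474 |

ΔH ≈ −1111 kJ

Bonds broken (reactants):
  O=O: 3 × 503 = 1509
  S–H: 4 × 356 = 1424
  Σ(broken) = 2933 kJ
Bonds formed (products):
  O–H: 4 × 474 = 1896
  S=O: 4 × 537 = 2148
  Σ(formed) = 4044 kJ
ΔH = Σ(broken) − Σ(formed) = 2933 − 4044 = −1111 kJ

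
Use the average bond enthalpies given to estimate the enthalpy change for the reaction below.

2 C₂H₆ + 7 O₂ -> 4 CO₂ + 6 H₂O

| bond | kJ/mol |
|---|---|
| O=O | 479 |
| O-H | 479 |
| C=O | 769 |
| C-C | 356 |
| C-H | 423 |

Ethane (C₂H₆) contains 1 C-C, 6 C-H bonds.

ΔH ≈ −2759 kJ

Bonds broken (reactants):
  C-C: 2 × 356 = 712
  C-H: 12 × 423 = 5076
  O=O: 7 × 479 = 3353
  Σ(broken) = 9141 kJ
Bonds formed (products):
  C=O: 8 × 769 = 6152
  O-H: 12 × 479 = 5748
  Σ(formed) = 11900 kJ
ΔH = Σ(broken) − Σ(formed) = 9141 − 11900 = −2759 kJ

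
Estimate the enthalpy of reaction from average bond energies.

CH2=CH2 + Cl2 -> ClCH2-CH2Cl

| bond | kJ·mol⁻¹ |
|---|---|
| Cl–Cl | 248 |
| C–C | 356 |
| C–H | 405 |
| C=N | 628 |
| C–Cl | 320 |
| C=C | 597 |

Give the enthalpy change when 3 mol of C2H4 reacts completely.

ΔH = −453 kJ

Bonds broken (reactants):
  C–H: 4 × 405 = 1620
  C=C: 1 × 597 = 597
  Cl–Cl: 1 × 248 = 248
  Σ(broken) = 2465 kJ
Bonds formed (products):
  C–C: 1 × 356 = 356
  C–Cl: 2 × 320 = 640
  C–H: 4 × 405 = 1620
  Σ(formed) = 2616 kJ
ΔH = Σ(broken) − Σ(formed) = 2465 − 2616 = −151 kJ
For 3× the reaction as written: 3 × (−151) = −453 kJ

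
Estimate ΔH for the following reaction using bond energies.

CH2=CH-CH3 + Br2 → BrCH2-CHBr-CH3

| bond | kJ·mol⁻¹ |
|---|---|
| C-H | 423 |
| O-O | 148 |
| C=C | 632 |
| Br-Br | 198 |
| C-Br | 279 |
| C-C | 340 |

ΔH ≈ −68 kJ

Bonds broken (reactants):
  Br-Br: 1 × 198 = 198
  C-C: 1 × 340 = 340
  C-H: 6 × 423 = 2538
  C=C: 1 × 632 = 632
  Σ(broken) = 3708 kJ
Bonds formed (products):
  C-Br: 2 × 279 = 558
  C-C: 2 × 340 = 680
  C-H: 6 × 423 = 2538
  Σ(formed) = 3776 kJ
ΔH = Σ(broken) − Σ(formed) = 3708 − 3776 = −68 kJ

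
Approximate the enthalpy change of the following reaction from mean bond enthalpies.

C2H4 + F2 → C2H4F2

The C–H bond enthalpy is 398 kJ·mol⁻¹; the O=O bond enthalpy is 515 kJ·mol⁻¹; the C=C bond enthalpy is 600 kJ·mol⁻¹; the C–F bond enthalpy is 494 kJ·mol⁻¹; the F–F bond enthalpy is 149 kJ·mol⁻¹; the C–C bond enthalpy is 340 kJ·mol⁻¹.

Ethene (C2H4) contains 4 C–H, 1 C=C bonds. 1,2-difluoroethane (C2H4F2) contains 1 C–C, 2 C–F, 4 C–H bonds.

ΔH ≈ −579 kJ

Bonds broken (reactants):
  C–H: 4 × 398 = 1592
  C=C: 1 × 600 = 600
  F–F: 1 × 149 = 149
  Σ(broken) = 2341 kJ
Bonds formed (products):
  C–C: 1 × 340 = 340
  C–F: 2 × 494 = 988
  C–H: 4 × 398 = 1592
  Σ(formed) = 2920 kJ
ΔH = Σ(broken) − Σ(formed) = 2341 − 2920 = −579 kJ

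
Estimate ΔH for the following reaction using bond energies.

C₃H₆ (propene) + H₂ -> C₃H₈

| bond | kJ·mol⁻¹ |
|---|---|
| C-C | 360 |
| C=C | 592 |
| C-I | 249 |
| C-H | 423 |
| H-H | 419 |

ΔH ≈ −195 kJ

Bonds broken (reactants):
  C-C: 1 × 360 = 360
  C-H: 6 × 423 = 2538
  C=C: 1 × 592 = 592
  H-H: 1 × 419 = 419
  Σ(broken) = 3909 kJ
Bonds formed (products):
  C-C: 2 × 360 = 720
  C-H: 8 × 423 = 3384
  Σ(formed) = 4104 kJ
ΔH = Σ(broken) − Σ(formed) = 3909 − 4104 = −195 kJ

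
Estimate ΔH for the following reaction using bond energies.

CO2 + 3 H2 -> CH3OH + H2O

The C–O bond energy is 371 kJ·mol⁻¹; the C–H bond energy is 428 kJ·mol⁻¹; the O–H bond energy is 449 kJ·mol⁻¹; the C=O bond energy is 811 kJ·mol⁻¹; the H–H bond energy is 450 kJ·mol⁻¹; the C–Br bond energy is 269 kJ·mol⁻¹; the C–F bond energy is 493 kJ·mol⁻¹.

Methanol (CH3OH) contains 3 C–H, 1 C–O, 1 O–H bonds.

Bonds broken (reactants):
  C=O: 2 × 811 = 1622
  H–H: 3 × 450 = 1350
  Σ(broken) = 2972 kJ
Bonds formed (products):
  C–H: 3 × 428 = 1284
  C–O: 1 × 371 = 371
  O–H: 3 × 449 = 1347
  Σ(formed) = 3002 kJ
ΔH = Σ(broken) − Σ(formed) = 2972 − 3002 = −30 kJ

ΔH ≈ −30 kJ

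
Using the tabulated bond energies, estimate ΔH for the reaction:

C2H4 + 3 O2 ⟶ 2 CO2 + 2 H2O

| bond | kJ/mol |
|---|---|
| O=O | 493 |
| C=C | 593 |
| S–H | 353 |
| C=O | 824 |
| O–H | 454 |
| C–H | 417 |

Bonds broken (reactants):
  C–H: 4 × 417 = 1668
  C=C: 1 × 593 = 593
  O=O: 3 × 493 = 1479
  Σ(broken) = 3740 kJ
Bonds formed (products):
  C=O: 4 × 824 = 3296
  O–H: 4 × 454 = 1816
  Σ(formed) = 5112 kJ
ΔH = Σ(broken) − Σ(formed) = 3740 − 5112 = −1372 kJ

ΔH ≈ −1372 kJ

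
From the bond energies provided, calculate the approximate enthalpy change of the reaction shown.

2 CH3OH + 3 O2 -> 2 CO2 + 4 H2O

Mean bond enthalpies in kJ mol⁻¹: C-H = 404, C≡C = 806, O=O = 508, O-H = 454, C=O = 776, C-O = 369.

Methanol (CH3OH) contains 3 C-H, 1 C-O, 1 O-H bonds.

Bonds broken (reactants):
  C-H: 6 × 404 = 2424
  C-O: 2 × 369 = 738
  O-H: 2 × 454 = 908
  O=O: 3 × 508 = 1524
  Σ(broken) = 5594 kJ
Bonds formed (products):
  C=O: 4 × 776 = 3104
  O-H: 8 × 454 = 3632
  Σ(formed) = 6736 kJ
ΔH = Σ(broken) − Σ(formed) = 5594 − 6736 = −1142 kJ

ΔH ≈ −1142 kJ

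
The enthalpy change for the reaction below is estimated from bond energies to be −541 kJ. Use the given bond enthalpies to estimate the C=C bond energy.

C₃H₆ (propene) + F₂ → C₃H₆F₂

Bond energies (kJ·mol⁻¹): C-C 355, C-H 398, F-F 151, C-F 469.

D(C=C) ≈ 601 kJ/mol

Let D be the C=C bond energy.
Σ(broken) = 1×355 + 6×398 + 1×D + 1×151 = 2894 + D
Σ(formed) = 2×355 + 2×469 + 6×398 = 4036
ΔH = Σ(broken) − Σ(formed) = (2894 + D) − (4036) = −1142 + D
Setting this equal to −541 kJ gives D = 601 kJ/mol.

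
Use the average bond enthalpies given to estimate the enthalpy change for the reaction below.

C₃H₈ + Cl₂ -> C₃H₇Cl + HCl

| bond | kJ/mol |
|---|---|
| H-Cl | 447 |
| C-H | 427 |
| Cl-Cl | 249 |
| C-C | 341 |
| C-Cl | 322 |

Bonds broken (reactants):
  C-C: 2 × 341 = 682
  C-H: 8 × 427 = 3416
  Cl-Cl: 1 × 249 = 249
  Σ(broken) = 4347 kJ
Bonds formed (products):
  C-C: 2 × 341 = 682
  C-Cl: 1 × 322 = 322
  C-H: 7 × 427 = 2989
  H-Cl: 1 × 447 = 447
  Σ(formed) = 4440 kJ
ΔH = Σ(broken) − Σ(formed) = 4347 − 4440 = −93 kJ

ΔH ≈ −93 kJ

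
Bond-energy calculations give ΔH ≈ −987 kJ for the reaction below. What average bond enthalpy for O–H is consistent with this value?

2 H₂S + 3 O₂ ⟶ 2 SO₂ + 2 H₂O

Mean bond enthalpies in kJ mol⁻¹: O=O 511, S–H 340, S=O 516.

Let D be the O–H bond energy.
Σ(broken) = 3×511 + 4×340 = 2893
Σ(formed) = 4×D + 4×516 = 2064 + 4D
ΔH = Σ(broken) − Σ(formed) = (2893) − (2064 + 4D) = +829 − 4D
Setting this equal to −987 kJ gives 4D = 1816, so D = 454 kJ/mol.

D(O–H) ≈ 454 kJ/mol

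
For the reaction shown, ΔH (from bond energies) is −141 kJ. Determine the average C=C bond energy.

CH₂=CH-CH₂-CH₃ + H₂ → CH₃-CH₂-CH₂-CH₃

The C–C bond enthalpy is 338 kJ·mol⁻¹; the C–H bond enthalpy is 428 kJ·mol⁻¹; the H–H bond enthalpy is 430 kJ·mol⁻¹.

D(C=C) ≈ 623 kJ/mol

Let D be the C=C bond energy.
Σ(broken) = 2×338 + 8×428 + 1×D + 1×430 = 4530 + D
Σ(formed) = 3×338 + 10×428 = 5294
ΔH = Σ(broken) − Σ(formed) = (4530 + D) − (5294) = −764 + D
Setting this equal to −141 kJ gives D = 623 kJ/mol.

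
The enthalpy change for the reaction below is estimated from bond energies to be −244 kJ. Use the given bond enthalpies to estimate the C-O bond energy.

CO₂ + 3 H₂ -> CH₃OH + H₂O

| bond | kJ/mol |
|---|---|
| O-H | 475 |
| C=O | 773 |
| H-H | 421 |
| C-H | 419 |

D(C-O) ≈ 371 kJ/mol

Let D be the C-O bond energy.
Σ(broken) = 2×773 + 3×421 = 2809
Σ(formed) = 3×419 + 1×D + 3×475 = 2682 + D
ΔH = Σ(broken) − Σ(formed) = (2809) − (2682 + D) = +127 − D
Setting this equal to −244 kJ gives D = 371 kJ/mol.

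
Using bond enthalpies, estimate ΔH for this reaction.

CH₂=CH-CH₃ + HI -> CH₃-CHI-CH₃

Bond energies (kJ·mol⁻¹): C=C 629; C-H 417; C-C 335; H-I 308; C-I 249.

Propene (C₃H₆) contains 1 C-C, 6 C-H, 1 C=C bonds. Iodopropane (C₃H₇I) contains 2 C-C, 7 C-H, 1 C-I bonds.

Bonds broken (reactants):
  C-C: 1 × 335 = 335
  C-H: 6 × 417 = 2502
  C=C: 1 × 629 = 629
  H-I: 1 × 308 = 308
  Σ(broken) = 3774 kJ
Bonds formed (products):
  C-C: 2 × 335 = 670
  C-H: 7 × 417 = 2919
  C-I: 1 × 249 = 249
  Σ(formed) = 3838 kJ
ΔH = Σ(broken) − Σ(formed) = 3774 − 3838 = −64 kJ

ΔH ≈ −64 kJ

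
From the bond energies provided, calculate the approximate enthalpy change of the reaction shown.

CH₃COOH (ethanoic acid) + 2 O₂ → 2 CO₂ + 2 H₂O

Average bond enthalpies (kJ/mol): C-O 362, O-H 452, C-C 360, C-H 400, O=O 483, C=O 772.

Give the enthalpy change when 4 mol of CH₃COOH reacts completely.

Bonds broken (reactants):
  C-C: 1 × 360 = 360
  C-H: 3 × 400 = 1200
  C-O: 1 × 362 = 362
  C=O: 1 × 772 = 772
  O-H: 1 × 452 = 452
  O=O: 2 × 483 = 966
  Σ(broken) = 4112 kJ
Bonds formed (products):
  C=O: 4 × 772 = 3088
  O-H: 4 × 452 = 1808
  Σ(formed) = 4896 kJ
ΔH = Σ(broken) − Σ(formed) = 4112 − 4896 = −784 kJ
For 4× the reaction as written: 4 × (−784) = −3136 kJ

ΔH = −3136 kJ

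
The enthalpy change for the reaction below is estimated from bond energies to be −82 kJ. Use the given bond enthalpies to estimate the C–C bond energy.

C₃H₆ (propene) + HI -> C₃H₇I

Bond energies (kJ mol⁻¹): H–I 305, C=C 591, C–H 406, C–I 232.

D(C–C) ≈ 340 kJ/mol

Let D be the C–C bond energy.
Σ(broken) = 1×D + 6×406 + 1×591 + 1×305 = 3332 + D
Σ(formed) = 2×D + 7×406 + 1×232 = 3074 + 2D
ΔH = Σ(broken) − Σ(formed) = (3332 + D) − (3074 + 2D) = +258 − D
Setting this equal to −82 kJ gives D = 340 kJ/mol.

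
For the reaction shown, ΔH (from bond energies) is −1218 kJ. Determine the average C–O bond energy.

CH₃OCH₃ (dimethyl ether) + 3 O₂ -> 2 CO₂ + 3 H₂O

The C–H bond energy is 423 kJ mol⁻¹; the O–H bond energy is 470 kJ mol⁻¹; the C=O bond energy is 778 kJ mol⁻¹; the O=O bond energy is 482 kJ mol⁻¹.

D(C–O) ≈ 365 kJ/mol

Let D be the C–O bond energy.
Σ(broken) = 6×423 + 2×D + 3×482 = 3984 + 2D
Σ(formed) = 4×778 + 6×470 = 5932
ΔH = Σ(broken) − Σ(formed) = (3984 + 2D) − (5932) = −1948 + 2D
Setting this equal to −1218 kJ gives 2D = 730, so D = 365 kJ/mol.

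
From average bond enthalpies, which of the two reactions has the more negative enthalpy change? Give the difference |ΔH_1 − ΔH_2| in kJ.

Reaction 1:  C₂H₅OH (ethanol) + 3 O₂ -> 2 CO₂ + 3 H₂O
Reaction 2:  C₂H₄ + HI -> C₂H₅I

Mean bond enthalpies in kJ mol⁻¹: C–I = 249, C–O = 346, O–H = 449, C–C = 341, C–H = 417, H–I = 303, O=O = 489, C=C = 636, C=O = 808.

Reaction 1, by 1170 kJ

Reaction 1:
  Bonds broken (reactants):
    C–C: 1 × 341 = 341
    C–H: 5 × 417 = 2085
    C–O: 1 × 346 = 346
    O–H: 1 × 449 = 449
    O=O: 3 × 489 = 1467
    Σ(broken) = 4688 kJ
  Bonds formed (products):
    C=O: 4 × 808 = 3232
    O–H: 6 × 449 = 2694
    Σ(formed) = 5926 kJ
  ΔH_1 = 4688 − 5926 = −1238 kJ
Reaction 2:
  Bonds broken (reactants):
    C–H: 4 × 417 = 1668
    C=C: 1 × 636 = 636
    H–I: 1 × 303 = 303
    Σ(broken) = 2607 kJ
  Bonds formed (products):
    C–C: 1 × 341 = 341
    C–H: 5 × 417 = 2085
    C–I: 1 × 249 = 249
    Σ(formed) = 2675 kJ
  ΔH_2 = 2607 − 2675 = −68 kJ
ΔH_1 − ΔH_2 = −1170 kJ, so reaction 1 has the more negative ΔH; |ΔH_1 − ΔH_2| = 1170 kJ.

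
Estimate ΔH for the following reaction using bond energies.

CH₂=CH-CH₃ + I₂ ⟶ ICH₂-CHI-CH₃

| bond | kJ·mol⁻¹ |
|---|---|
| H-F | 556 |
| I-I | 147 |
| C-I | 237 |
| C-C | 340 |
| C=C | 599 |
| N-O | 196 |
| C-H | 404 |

Bonds broken (reactants):
  C-C: 1 × 340 = 340
  C-H: 6 × 404 = 2424
  C=C: 1 × 599 = 599
  I-I: 1 × 147 = 147
  Σ(broken) = 3510 kJ
Bonds formed (products):
  C-C: 2 × 340 = 680
  C-H: 6 × 404 = 2424
  C-I: 2 × 237 = 474
  Σ(formed) = 3578 kJ
ΔH = Σ(broken) − Σ(formed) = 3510 − 3578 = −68 kJ

ΔH ≈ −68 kJ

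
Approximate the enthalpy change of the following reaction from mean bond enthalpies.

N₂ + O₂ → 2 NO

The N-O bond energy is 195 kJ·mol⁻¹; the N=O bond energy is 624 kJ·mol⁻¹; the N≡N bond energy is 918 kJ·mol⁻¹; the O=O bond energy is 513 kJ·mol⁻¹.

ΔH ≈ +183 kJ

Bonds broken (reactants):
  N≡N: 1 × 918 = 918
  O=O: 1 × 513 = 513
  Σ(broken) = 1431 kJ
Bonds formed (products):
  N=O: 2 × 624 = 1248
  Σ(formed) = 1248 kJ
ΔH = Σ(broken) − Σ(formed) = 1431 − 1248 = +183 kJ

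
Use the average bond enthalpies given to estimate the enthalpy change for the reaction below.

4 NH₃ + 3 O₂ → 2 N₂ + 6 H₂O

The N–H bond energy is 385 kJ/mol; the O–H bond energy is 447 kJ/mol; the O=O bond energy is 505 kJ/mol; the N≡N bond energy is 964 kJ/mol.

ΔH ≈ −1157 kJ

Bonds broken (reactants):
  N–H: 12 × 385 = 4620
  O=O: 3 × 505 = 1515
  Σ(broken) = 6135 kJ
Bonds formed (products):
  N≡N: 2 × 964 = 1928
  O–H: 12 × 447 = 5364
  Σ(formed) = 7292 kJ
ΔH = Σ(broken) − Σ(formed) = 6135 − 7292 = −1157 kJ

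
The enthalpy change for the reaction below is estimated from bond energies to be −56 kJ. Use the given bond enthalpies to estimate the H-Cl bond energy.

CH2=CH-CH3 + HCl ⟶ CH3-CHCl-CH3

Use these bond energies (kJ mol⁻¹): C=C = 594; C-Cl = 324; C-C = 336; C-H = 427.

D(H-Cl) ≈ 437 kJ/mol

Let D be the H-Cl bond energy.
Σ(broken) = 1×336 + 6×427 + 1×594 + 1×D = 3492 + D
Σ(formed) = 2×336 + 1×324 + 7×427 = 3985
ΔH = Σ(broken) − Σ(formed) = (3492 + D) − (3985) = −493 + D
Setting this equal to −56 kJ gives D = 437 kJ/mol.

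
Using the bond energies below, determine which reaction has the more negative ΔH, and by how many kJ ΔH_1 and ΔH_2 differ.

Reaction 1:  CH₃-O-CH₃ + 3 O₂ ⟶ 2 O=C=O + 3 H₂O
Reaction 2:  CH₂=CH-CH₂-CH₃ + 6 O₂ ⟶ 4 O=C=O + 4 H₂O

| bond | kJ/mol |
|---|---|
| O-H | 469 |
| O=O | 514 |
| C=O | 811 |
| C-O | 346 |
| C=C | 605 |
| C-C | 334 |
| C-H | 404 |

Reaction 2, by 1251 kJ

Reaction 1:
  Bonds broken (reactants):
    C-H: 6 × 404 = 2424
    C-O: 2 × 346 = 692
    O=O: 3 × 514 = 1542
    Σ(broken) = 4658 kJ
  Bonds formed (products):
    C=O: 4 × 811 = 3244
    O-H: 6 × 469 = 2814
    Σ(formed) = 6058 kJ
  ΔH_1 = 4658 − 6058 = −1400 kJ
Reaction 2:
  Bonds broken (reactants):
    C-C: 2 × 334 = 668
    C-H: 8 × 404 = 3232
    C=C: 1 × 605 = 605
    O=O: 6 × 514 = 3084
    Σ(broken) = 7589 kJ
  Bonds formed (products):
    C=O: 8 × 811 = 6488
    O-H: 8 × 469 = 3752
    Σ(formed) = 10240 kJ
  ΔH_2 = 7589 − 10240 = −2651 kJ
ΔH_1 − ΔH_2 = +1251 kJ, so reaction 2 has the more negative ΔH; |ΔH_1 − ΔH_2| = 1251 kJ.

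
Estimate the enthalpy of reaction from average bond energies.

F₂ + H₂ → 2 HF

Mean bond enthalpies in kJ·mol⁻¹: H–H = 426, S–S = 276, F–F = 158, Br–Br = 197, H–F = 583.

ΔH ≈ −582 kJ

Bonds broken (reactants):
  F–F: 1 × 158 = 158
  H–H: 1 × 426 = 426
  Σ(broken) = 584 kJ
Bonds formed (products):
  H–F: 2 × 583 = 1166
  Σ(formed) = 1166 kJ
ΔH = Σ(broken) − Σ(formed) = 584 − 1166 = −582 kJ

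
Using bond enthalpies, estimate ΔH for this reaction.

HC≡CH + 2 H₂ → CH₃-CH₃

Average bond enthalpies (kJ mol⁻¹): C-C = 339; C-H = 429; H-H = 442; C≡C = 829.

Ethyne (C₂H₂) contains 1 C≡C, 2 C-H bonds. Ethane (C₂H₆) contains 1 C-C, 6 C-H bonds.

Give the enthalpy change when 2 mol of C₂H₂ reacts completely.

ΔH = −684 kJ

Bonds broken (reactants):
  C≡C: 1 × 829 = 829
  C-H: 2 × 429 = 858
  H-H: 2 × 442 = 884
  Σ(broken) = 2571 kJ
Bonds formed (products):
  C-C: 1 × 339 = 339
  C-H: 6 × 429 = 2574
  Σ(formed) = 2913 kJ
ΔH = Σ(broken) − Σ(formed) = 2571 − 2913 = −342 kJ
For 2× the reaction as written: 2 × (−342) = −684 kJ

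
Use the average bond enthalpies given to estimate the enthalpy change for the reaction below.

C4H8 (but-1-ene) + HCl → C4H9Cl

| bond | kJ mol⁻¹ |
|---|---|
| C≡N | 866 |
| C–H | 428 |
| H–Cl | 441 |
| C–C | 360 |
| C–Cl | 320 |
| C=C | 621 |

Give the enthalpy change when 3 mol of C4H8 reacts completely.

Bonds broken (reactants):
  C–C: 2 × 360 = 720
  C–H: 8 × 428 = 3424
  C=C: 1 × 621 = 621
  H–Cl: 1 × 441 = 441
  Σ(broken) = 5206 kJ
Bonds formed (products):
  C–C: 3 × 360 = 1080
  C–Cl: 1 × 320 = 320
  C–H: 9 × 428 = 3852
  Σ(formed) = 5252 kJ
ΔH = Σ(broken) − Σ(formed) = 5206 − 5252 = −46 kJ
For 3× the reaction as written: 3 × (−46) = −138 kJ

ΔH = −138 kJ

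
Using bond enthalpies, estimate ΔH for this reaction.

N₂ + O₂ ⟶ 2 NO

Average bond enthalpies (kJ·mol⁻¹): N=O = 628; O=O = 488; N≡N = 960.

ΔH ≈ +192 kJ

Bonds broken (reactants):
  N≡N: 1 × 960 = 960
  O=O: 1 × 488 = 488
  Σ(broken) = 1448 kJ
Bonds formed (products):
  N=O: 2 × 628 = 1256
  Σ(formed) = 1256 kJ
ΔH = Σ(broken) − Σ(formed) = 1448 − 1256 = +192 kJ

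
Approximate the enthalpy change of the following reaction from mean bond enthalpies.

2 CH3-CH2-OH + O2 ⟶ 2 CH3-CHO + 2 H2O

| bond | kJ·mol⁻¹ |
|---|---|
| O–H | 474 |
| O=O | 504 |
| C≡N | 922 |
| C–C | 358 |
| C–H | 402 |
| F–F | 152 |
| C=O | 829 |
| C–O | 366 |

ΔH ≈ −566 kJ

Bonds broken (reactants):
  C–C: 2 × 358 = 716
  C–H: 10 × 402 = 4020
  C–O: 2 × 366 = 732
  O–H: 2 × 474 = 948
  O=O: 1 × 504 = 504
  Σ(broken) = 6920 kJ
Bonds formed (products):
  C–C: 2 × 358 = 716
  C–H: 8 × 402 = 3216
  C=O: 2 × 829 = 1658
  O–H: 4 × 474 = 1896
  Σ(formed) = 7486 kJ
ΔH = Σ(broken) − Σ(formed) = 6920 − 7486 = −566 kJ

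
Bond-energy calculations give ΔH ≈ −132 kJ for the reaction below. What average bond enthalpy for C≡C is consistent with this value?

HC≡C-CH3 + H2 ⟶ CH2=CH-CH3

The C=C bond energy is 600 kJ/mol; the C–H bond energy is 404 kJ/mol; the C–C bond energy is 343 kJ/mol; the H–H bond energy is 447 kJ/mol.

D(C≡C) ≈ 829 kJ/mol

Let D be the C≡C bond energy.
Σ(broken) = 1×D + 1×343 + 4×404 + 1×447 = 2406 + D
Σ(formed) = 1×343 + 6×404 + 1×600 = 3367
ΔH = Σ(broken) − Σ(formed) = (2406 + D) − (3367) = −961 + D
Setting this equal to −132 kJ gives D = 829 kJ/mol.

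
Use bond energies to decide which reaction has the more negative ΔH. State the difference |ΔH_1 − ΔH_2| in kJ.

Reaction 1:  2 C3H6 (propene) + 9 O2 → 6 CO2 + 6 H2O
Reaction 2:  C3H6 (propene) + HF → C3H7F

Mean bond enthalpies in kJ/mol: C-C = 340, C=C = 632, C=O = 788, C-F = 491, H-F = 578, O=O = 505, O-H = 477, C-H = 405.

Reaction 1:
  Bonds broken (reactants):
    C-C: 2 × 340 = 680
    C-H: 12 × 405 = 4860
    C=C: 2 × 632 = 1264
    O=O: 9 × 505 = 4545
    Σ(broken) = 11349 kJ
  Bonds formed (products):
    C=O: 12 × 788 = 9456
    O-H: 12 × 477 = 5724
    Σ(formed) = 15180 kJ
  ΔH_1 = 11349 − 15180 = −3831 kJ
Reaction 2:
  Bonds broken (reactants):
    C-C: 1 × 340 = 340
    C-H: 6 × 405 = 2430
    C=C: 1 × 632 = 632
    H-F: 1 × 578 = 578
    Σ(broken) = 3980 kJ
  Bonds formed (products):
    C-C: 2 × 340 = 680
    C-F: 1 × 491 = 491
    C-H: 7 × 405 = 2835
    Σ(formed) = 4006 kJ
  ΔH_2 = 3980 − 4006 = −26 kJ
ΔH_1 − ΔH_2 = −3805 kJ, so reaction 1 has the more negative ΔH; |ΔH_1 − ΔH_2| = 3805 kJ.

Reaction 1, by 3805 kJ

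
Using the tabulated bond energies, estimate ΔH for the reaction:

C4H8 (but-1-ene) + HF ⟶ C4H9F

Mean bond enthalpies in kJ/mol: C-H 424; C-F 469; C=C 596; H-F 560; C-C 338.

ΔH ≈ −75 kJ

Bonds broken (reactants):
  C-C: 2 × 338 = 676
  C-H: 8 × 424 = 3392
  C=C: 1 × 596 = 596
  H-F: 1 × 560 = 560
  Σ(broken) = 5224 kJ
Bonds formed (products):
  C-C: 3 × 338 = 1014
  C-F: 1 × 469 = 469
  C-H: 9 × 424 = 3816
  Σ(formed) = 5299 kJ
ΔH = Σ(broken) − Σ(formed) = 5224 − 5299 = −75 kJ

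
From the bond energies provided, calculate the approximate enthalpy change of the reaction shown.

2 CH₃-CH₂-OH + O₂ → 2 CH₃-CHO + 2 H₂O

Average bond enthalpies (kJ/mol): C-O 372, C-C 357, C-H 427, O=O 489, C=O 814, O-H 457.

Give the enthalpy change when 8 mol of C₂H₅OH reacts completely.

ΔH = −1820 kJ

Bonds broken (reactants):
  C-C: 2 × 357 = 714
  C-H: 10 × 427 = 4270
  C-O: 2 × 372 = 744
  O-H: 2 × 457 = 914
  O=O: 1 × 489 = 489
  Σ(broken) = 7131 kJ
Bonds formed (products):
  C-C: 2 × 357 = 714
  C-H: 8 × 427 = 3416
  C=O: 2 × 814 = 1628
  O-H: 4 × 457 = 1828
  Σ(formed) = 7586 kJ
ΔH = Σ(broken) − Σ(formed) = 7131 − 7586 = −455 kJ
For 4× the reaction as written: 4 × (−455) = −1820 kJ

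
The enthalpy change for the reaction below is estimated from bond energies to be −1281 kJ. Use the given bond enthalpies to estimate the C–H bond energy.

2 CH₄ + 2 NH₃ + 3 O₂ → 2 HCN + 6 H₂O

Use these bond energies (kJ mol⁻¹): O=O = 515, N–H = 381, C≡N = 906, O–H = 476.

D(C–H) ≈ 402 kJ/mol

Let D be the C–H bond energy.
Σ(broken) = 8×D + 6×381 + 3×515 = 3831 + 8D
Σ(formed) = 2×906 + 2×D + 12×476 = 7524 + 2D
ΔH = Σ(broken) − Σ(formed) = (3831 + 8D) − (7524 + 2D) = −3693 + 6D
Setting this equal to −1281 kJ gives 6D = 2412, so D = 402 kJ/mol.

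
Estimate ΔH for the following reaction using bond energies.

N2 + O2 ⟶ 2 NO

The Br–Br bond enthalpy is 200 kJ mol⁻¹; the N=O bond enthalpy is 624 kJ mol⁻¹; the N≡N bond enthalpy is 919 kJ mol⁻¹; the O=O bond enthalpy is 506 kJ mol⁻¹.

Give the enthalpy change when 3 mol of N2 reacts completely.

ΔH = +531 kJ

Bonds broken (reactants):
  N≡N: 1 × 919 = 919
  O=O: 1 × 506 = 506
  Σ(broken) = 1425 kJ
Bonds formed (products):
  N=O: 2 × 624 = 1248
  Σ(formed) = 1248 kJ
ΔH = Σ(broken) − Σ(formed) = 1425 − 1248 = +177 kJ
For 3× the reaction as written: 3 × (+177) = +531 kJ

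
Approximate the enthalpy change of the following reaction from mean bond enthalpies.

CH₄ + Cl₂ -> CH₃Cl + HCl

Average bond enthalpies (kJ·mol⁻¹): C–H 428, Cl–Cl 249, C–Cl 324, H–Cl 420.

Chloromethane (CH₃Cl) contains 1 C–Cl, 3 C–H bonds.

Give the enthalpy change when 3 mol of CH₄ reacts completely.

Bonds broken (reactants):
  C–H: 4 × 428 = 1712
  Cl–Cl: 1 × 249 = 249
  Σ(broken) = 1961 kJ
Bonds formed (products):
  C–Cl: 1 × 324 = 324
  C–H: 3 × 428 = 1284
  H–Cl: 1 × 420 = 420
  Σ(formed) = 2028 kJ
ΔH = Σ(broken) − Σ(formed) = 1961 − 2028 = −67 kJ
For 3× the reaction as written: 3 × (−67) = −201 kJ

ΔH = −201 kJ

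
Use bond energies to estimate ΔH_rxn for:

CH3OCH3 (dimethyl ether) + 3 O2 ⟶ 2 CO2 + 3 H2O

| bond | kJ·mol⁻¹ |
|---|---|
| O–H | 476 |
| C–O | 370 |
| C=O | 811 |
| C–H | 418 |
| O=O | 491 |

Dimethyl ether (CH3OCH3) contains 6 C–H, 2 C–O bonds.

ΔH ≈ −1379 kJ

Bonds broken (reactants):
  C–H: 6 × 418 = 2508
  C–O: 2 × 370 = 740
  O=O: 3 × 491 = 1473
  Σ(broken) = 4721 kJ
Bonds formed (products):
  C=O: 4 × 811 = 3244
  O–H: 6 × 476 = 2856
  Σ(formed) = 6100 kJ
ΔH = Σ(broken) − Σ(formed) = 4721 − 6100 = −1379 kJ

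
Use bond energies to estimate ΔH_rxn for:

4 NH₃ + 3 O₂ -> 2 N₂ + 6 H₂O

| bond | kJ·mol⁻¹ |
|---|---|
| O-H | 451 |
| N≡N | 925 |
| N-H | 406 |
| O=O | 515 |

Bonds broken (reactants):
  N-H: 12 × 406 = 4872
  O=O: 3 × 515 = 1545
  Σ(broken) = 6417 kJ
Bonds formed (products):
  N≡N: 2 × 925 = 1850
  O-H: 12 × 451 = 5412
  Σ(formed) = 7262 kJ
ΔH = Σ(broken) − Σ(formed) = 6417 − 7262 = −845 kJ

ΔH ≈ −845 kJ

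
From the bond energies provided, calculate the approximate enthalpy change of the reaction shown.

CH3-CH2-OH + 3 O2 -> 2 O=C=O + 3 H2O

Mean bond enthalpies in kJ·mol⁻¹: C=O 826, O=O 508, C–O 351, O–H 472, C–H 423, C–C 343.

Bonds broken (reactants):
  C–C: 1 × 343 = 343
  C–H: 5 × 423 = 2115
  C–O: 1 × 351 = 351
  O–H: 1 × 472 = 472
  O=O: 3 × 508 = 1524
  Σ(broken) = 4805 kJ
Bonds formed (products):
  C=O: 4 × 826 = 3304
  O–H: 6 × 472 = 2832
  Σ(formed) = 6136 kJ
ΔH = Σ(broken) − Σ(formed) = 4805 − 6136 = −1331 kJ

ΔH ≈ −1331 kJ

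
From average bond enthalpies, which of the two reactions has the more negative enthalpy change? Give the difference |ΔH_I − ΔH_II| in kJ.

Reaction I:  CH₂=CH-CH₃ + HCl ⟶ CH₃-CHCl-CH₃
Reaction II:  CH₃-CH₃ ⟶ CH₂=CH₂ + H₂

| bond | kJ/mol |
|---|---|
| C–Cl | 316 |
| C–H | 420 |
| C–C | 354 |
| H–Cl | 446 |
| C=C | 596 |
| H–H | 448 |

Reaction I:
  Bonds broken (reactants):
    C–C: 1 × 354 = 354
    C–H: 6 × 420 = 2520
    C=C: 1 × 596 = 596
    H–Cl: 1 × 446 = 446
    Σ(broken) = 3916 kJ
  Bonds formed (products):
    C–C: 2 × 354 = 708
    C–Cl: 1 × 316 = 316
    C–H: 7 × 420 = 2940
    Σ(formed) = 3964 kJ
  ΔH_I = 3916 − 3964 = −48 kJ
Reaction II:
  Bonds broken (reactants):
    C–C: 1 × 354 = 354
    C–H: 6 × 420 = 2520
    Σ(broken) = 2874 kJ
  Bonds formed (products):
    C–H: 4 × 420 = 1680
    C=C: 1 × 596 = 596
    H–H: 1 × 448 = 448
    Σ(formed) = 2724 kJ
  ΔH_II = 2874 − 2724 = +150 kJ
ΔH_I − ΔH_II = −198 kJ, so reaction I has the more negative ΔH; |ΔH_I − ΔH_II| = 198 kJ.

Reaction I, by 198 kJ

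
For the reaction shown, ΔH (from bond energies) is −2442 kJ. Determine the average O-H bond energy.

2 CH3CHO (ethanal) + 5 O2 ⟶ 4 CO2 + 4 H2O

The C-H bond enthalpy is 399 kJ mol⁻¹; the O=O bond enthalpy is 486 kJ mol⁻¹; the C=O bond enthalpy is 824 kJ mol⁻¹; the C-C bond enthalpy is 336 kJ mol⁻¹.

D(O-H) ≈ 474 kJ/mol

Let D be the O-H bond energy.
Σ(broken) = 2×336 + 8×399 + 2×824 + 5×486 = 7942
Σ(formed) = 8×824 + 8×D = 6592 + 8D
ΔH = Σ(broken) − Σ(formed) = (7942) − (6592 + 8D) = +1350 − 8D
Setting this equal to −2442 kJ gives 8D = 3792, so D = 474 kJ/mol.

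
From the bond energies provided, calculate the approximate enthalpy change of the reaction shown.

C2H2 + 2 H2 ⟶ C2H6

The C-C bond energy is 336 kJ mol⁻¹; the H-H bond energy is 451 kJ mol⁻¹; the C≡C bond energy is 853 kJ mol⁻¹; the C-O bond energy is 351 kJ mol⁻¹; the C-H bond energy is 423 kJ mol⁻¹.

Bonds broken (reactants):
  C≡C: 1 × 853 = 853
  C-H: 2 × 423 = 846
  H-H: 2 × 451 = 902
  Σ(broken) = 2601 kJ
Bonds formed (products):
  C-C: 1 × 336 = 336
  C-H: 6 × 423 = 2538
  Σ(formed) = 2874 kJ
ΔH = Σ(broken) − Σ(formed) = 2601 − 2874 = −273 kJ

ΔH ≈ −273 kJ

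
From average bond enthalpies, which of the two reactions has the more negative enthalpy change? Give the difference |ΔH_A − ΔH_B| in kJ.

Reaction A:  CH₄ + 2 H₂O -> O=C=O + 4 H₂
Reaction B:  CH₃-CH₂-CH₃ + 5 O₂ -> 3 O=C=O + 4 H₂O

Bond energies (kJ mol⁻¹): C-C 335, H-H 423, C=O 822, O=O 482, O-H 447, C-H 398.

Reaction B, by 2288 kJ

Reaction A:
  Bonds broken (reactants):
    C-H: 4 × 398 = 1592
    O-H: 4 × 447 = 1788
    Σ(broken) = 3380 kJ
  Bonds formed (products):
    C=O: 2 × 822 = 1644
    H-H: 4 × 423 = 1692
    Σ(formed) = 3336 kJ
  ΔH_A = 3380 − 3336 = +44 kJ
Reaction B:
  Bonds broken (reactants):
    C-C: 2 × 335 = 670
    C-H: 8 × 398 = 3184
    O=O: 5 × 482 = 2410
    Σ(broken) = 6264 kJ
  Bonds formed (products):
    C=O: 6 × 822 = 4932
    O-H: 8 × 447 = 3576
    Σ(formed) = 8508 kJ
  ΔH_B = 6264 − 8508 = −2244 kJ
ΔH_A − ΔH_B = +2288 kJ, so reaction B has the more negative ΔH; |ΔH_A − ΔH_B| = 2288 kJ.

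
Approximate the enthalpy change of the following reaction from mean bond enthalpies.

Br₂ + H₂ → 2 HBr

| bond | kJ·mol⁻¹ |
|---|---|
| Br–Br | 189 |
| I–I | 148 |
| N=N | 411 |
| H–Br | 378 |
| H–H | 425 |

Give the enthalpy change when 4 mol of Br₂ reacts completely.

Bonds broken (reactants):
  Br–Br: 1 × 189 = 189
  H–H: 1 × 425 = 425
  Σ(broken) = 614 kJ
Bonds formed (products):
  H–Br: 2 × 378 = 756
  Σ(formed) = 756 kJ
ΔH = Σ(broken) − Σ(formed) = 614 − 756 = −142 kJ
For 4× the reaction as written: 4 × (−142) = −568 kJ

ΔH = −568 kJ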